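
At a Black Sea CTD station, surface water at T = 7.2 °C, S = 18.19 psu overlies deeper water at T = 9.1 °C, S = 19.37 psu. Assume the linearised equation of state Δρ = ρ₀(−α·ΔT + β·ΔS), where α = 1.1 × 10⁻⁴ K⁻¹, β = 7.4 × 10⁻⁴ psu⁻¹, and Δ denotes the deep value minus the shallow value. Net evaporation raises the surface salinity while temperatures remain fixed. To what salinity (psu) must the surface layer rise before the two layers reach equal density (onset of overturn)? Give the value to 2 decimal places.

Neutral buoyancy requires −α(T_deep − T_surf) + β(S_deep − S_surf′) = 0.
S_surf′ = S_deep − (α/β)·ΔT = 19.37 − (1.1 × 10⁻⁴/7.4 × 10⁻⁴)·(+1.9) = 19.0876 psu.
Increase required: 19.0876 − 18.19 = 0.8976 psu.

19.09 psu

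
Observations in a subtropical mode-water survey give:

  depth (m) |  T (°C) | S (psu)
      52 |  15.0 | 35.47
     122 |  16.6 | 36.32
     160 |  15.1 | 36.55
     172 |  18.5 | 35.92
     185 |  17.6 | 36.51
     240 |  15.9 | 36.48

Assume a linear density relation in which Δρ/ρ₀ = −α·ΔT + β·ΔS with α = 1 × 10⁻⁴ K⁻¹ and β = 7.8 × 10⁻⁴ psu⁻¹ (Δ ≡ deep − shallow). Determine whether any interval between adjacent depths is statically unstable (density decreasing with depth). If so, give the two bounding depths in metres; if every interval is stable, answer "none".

160–172 m

Evaluate Δρ/ρ₀ = −αΔT + βΔS across each adjacent pair:
  52–122 m: −αΔT+βΔS = −(1 × 10⁻⁴)(+1.6)+(7.8 × 10⁻⁴)(+0.85) = 5.0 × 10⁻⁴ → stable
  122–160 m: −αΔT+βΔS = −(1 × 10⁻⁴)(-1.5)+(7.8 × 10⁻⁴)(+0.23) = 3.3 × 10⁻⁴ → stable
  160–172 m: −αΔT+βΔS = −(1 × 10⁻⁴)(+3.4)+(7.8 × 10⁻⁴)(-0.63) = -8.3 × 10⁻⁴ → UNSTABLE
  172–185 m: −αΔT+βΔS = −(1 × 10⁻⁴)(-0.9)+(7.8 × 10⁻⁴)(+0.59) = 5.5 × 10⁻⁴ → stable
  185–240 m: −αΔT+βΔS = −(1 × 10⁻⁴)(-1.7)+(7.8 × 10⁻⁴)(-0.03) = 1.5 × 10⁻⁴ → stable
The 160–172 m interval has Δρ < 0: lighter water underlies denser water.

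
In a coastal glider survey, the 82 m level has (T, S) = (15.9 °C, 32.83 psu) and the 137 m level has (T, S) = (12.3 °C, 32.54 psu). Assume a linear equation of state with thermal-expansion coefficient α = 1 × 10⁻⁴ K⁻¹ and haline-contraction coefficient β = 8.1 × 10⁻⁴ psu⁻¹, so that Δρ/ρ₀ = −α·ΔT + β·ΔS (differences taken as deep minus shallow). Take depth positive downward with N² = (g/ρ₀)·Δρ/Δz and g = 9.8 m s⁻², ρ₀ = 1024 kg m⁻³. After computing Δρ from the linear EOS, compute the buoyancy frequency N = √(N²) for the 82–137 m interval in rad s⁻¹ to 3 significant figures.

4.72 × 10⁻³ rad s⁻¹

ΔT = -3.6 K, ΔS = -0.29 psu (deep − shallow).
Δρ/ρ₀ = −αΔT + βΔS = 3.60 × 10⁻⁴ − 2.349 × 10⁻⁴ = 1.251 × 10⁻⁴, so Δρ ≈ 0.1281 kg m⁻³.
N² = (g/ρ₀)·Δρ/Δz = g·(Δρ/ρ₀)/Δz = 9.8 × 1.251 × 10⁻⁴ / 55 = 2.2291 × 10⁻⁵ s⁻².
N = √(2.2291 × 10⁻⁵) = 4.7213 × 10⁻³ rad s⁻¹ ≈ 4.72 × 10⁻³ rad s⁻¹.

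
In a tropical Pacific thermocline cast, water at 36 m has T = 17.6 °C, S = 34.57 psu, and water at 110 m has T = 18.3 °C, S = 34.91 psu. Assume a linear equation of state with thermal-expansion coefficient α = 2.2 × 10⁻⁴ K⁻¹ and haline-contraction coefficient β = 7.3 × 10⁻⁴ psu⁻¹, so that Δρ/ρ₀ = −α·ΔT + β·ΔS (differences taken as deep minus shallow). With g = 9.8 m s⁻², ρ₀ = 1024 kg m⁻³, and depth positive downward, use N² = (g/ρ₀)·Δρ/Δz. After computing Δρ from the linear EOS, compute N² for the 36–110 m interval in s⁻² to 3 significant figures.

ΔT = +0.7 K, ΔS = +0.34 psu (deep − shallow).
Δρ/ρ₀ = −αΔT + βΔS = -1.54 × 10⁻⁴ + 2.482 × 10⁻⁴ = 9.42 × 10⁻⁵, so Δρ ≈ 0.09646 kg m⁻³.
N² = (g/ρ₀)·Δρ/Δz = g·(Δρ/ρ₀)/Δz = 9.8 × 9.42 × 10⁻⁵ / 74 = 1.2475 × 10⁻⁵ s⁻² ≈ 1.25 × 10⁻⁵ s⁻².

1.25 × 10⁻⁵ s⁻²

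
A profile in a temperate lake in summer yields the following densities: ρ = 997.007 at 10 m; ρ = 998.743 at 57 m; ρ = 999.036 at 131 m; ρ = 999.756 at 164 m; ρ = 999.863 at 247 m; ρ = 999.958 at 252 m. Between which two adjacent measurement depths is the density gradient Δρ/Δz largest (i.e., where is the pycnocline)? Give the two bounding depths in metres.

10–57 m

Compute the density gradient over each adjacent pair:
  10–57 m: Δρ/Δz = 1.736/47 = 0.037 kg m⁻⁴
  57–131 m: Δρ/Δz = 0.293/74 = 4.0 × 10⁻³ kg m⁻⁴
  131–164 m: Δρ/Δz = 0.720/33 = 0.022 kg m⁻⁴
  164–247 m: Δρ/Δz = 0.107/83 = 1.3 × 10⁻³ kg m⁻⁴
  247–252 m: Δρ/Δz = 0.095/5 = 0.019 kg m⁻⁴
The largest gradient is in the 10–57 m interval — the pycnocline.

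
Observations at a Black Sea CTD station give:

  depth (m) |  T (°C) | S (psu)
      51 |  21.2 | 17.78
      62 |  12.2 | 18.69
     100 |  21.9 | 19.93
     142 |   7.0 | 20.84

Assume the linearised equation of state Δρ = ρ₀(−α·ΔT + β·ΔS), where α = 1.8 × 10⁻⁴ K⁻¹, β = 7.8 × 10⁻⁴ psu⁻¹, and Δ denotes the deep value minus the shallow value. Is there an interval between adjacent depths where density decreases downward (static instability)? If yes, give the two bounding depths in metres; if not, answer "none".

62–100 m

Evaluate Δρ/ρ₀ = −αΔT + βΔS across each adjacent pair:
  51–62 m: −αΔT+βΔS = −(1.8 × 10⁻⁴)(-9.0)+(7.8 × 10⁻⁴)(+0.91) = 2.3 × 10⁻³ → stable
  62–100 m: −αΔT+βΔS = −(1.8 × 10⁻⁴)(+9.7)+(7.8 × 10⁻⁴)(+1.24) = -7.8 × 10⁻⁴ → UNSTABLE
  100–142 m: −αΔT+βΔS = −(1.8 × 10⁻⁴)(-14.9)+(7.8 × 10⁻⁴)(+0.91) = 3.4 × 10⁻³ → stable
The 62–100 m interval has Δρ < 0: lighter water underlies denser water.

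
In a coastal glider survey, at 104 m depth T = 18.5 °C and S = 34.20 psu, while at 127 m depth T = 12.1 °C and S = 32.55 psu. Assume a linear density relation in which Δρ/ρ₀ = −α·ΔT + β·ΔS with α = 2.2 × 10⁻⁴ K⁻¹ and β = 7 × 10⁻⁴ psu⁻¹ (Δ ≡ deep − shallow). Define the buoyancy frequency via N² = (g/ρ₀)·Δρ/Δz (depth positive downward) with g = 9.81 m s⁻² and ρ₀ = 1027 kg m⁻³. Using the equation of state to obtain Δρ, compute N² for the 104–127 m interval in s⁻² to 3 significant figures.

ΔT = -6.4 K, ΔS = -1.65 psu (deep − shallow).
Δρ/ρ₀ = −αΔT + βΔS = 1.408 × 10⁻³ − 1.155 × 10⁻³ = 2.53 × 10⁻⁴, so Δρ ≈ 0.2598 kg m⁻³.
N² = (g/ρ₀)·Δρ/Δz = g·(Δρ/ρ₀)/Δz = 9.81 × 2.53 × 10⁻⁴ / 23 = 1.0791 × 10⁻⁴ s⁻² ≈ 1.08 × 10⁻⁴ s⁻².

1.08 × 10⁻⁴ s⁻²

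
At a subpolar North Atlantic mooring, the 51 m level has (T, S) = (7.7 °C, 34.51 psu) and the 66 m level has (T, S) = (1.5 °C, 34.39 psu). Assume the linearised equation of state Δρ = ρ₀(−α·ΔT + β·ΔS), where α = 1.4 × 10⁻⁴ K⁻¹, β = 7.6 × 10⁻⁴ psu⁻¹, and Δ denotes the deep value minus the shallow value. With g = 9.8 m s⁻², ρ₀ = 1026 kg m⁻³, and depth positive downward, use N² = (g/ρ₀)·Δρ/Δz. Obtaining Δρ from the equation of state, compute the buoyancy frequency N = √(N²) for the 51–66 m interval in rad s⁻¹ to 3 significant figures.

0.0225 rad s⁻¹

ΔT = -6.2 K, ΔS = -0.12 psu (deep − shallow).
Δρ/ρ₀ = −αΔT + βΔS = 8.68 × 10⁻⁴ − 9.12 × 10⁻⁵ = 7.768 × 10⁻⁴, so Δρ ≈ 0.7970 kg m⁻³.
N² = (g/ρ₀)·Δρ/Δz = g·(Δρ/ρ₀)/Δz = 9.8 × 7.768 × 10⁻⁴ / 15 = 5.0751 × 10⁻⁴ s⁻².
N = √(5.0751 × 10⁻⁴) = 0.022528 rad s⁻¹ ≈ 0.0225 rad s⁻¹.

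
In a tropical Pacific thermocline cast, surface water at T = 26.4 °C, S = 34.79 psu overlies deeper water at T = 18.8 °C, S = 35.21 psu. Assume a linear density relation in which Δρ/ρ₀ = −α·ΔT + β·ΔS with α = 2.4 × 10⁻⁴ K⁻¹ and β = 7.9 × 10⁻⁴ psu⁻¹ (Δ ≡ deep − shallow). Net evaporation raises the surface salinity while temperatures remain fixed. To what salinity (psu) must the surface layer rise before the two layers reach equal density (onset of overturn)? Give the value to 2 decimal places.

Neutral buoyancy requires −α(T_deep − T_surf) + β(S_deep − S_surf′) = 0.
S_surf′ = S_deep − (α/β)·ΔT = 35.21 − (2.4 × 10⁻⁴/7.9 × 10⁻⁴)·(-7.6) = 37.5189 psu.
Increase required: 37.5189 − 34.79 = 2.7289 psu.

37.52 psu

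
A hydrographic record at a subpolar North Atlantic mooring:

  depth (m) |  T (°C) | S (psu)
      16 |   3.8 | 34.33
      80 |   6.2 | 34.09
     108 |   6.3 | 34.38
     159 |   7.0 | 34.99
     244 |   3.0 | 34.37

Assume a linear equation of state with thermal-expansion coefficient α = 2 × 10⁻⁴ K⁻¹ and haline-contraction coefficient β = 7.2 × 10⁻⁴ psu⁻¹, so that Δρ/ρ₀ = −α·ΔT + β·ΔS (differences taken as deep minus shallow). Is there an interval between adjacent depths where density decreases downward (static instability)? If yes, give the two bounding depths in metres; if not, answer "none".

16–80 m

Evaluate Δρ/ρ₀ = −αΔT + βΔS across each adjacent pair:
  16–80 m: −αΔT+βΔS = −(2 × 10⁻⁴)(+2.4)+(7.2 × 10⁻⁴)(-0.24) = -6.5 × 10⁻⁴ → UNSTABLE
  80–108 m: −αΔT+βΔS = −(2 × 10⁻⁴)(+0.1)+(7.2 × 10⁻⁴)(+0.29) = 1.9 × 10⁻⁴ → stable
  108–159 m: −αΔT+βΔS = −(2 × 10⁻⁴)(+0.7)+(7.2 × 10⁻⁴)(+0.61) = 3.0 × 10⁻⁴ → stable
  159–244 m: −αΔT+βΔS = −(2 × 10⁻⁴)(-4.0)+(7.2 × 10⁻⁴)(-0.62) = 3.5 × 10⁻⁴ → stable
The 16–80 m interval has Δρ < 0: lighter water underlies denser water.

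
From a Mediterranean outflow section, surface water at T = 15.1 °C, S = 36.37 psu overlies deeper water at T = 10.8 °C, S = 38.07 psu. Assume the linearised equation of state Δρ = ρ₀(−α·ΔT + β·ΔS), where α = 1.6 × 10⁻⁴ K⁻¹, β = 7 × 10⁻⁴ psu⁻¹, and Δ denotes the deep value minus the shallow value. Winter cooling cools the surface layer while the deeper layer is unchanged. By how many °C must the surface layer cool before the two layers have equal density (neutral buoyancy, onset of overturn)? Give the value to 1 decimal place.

11.7 °C

Neutral buoyancy requires Δρ = 0, i.e. −α(T_deep − T_surf′) + β(S_deep − S_surf) = 0.
T_surf′ = T_deep − (β/α)·ΔS = 10.8 − (7 × 10⁻⁴/1.6 × 10⁻⁴)·(+1.70) = 3.363 °C.
Cooling required: 15.1 − (3.363) = 11.737 °C.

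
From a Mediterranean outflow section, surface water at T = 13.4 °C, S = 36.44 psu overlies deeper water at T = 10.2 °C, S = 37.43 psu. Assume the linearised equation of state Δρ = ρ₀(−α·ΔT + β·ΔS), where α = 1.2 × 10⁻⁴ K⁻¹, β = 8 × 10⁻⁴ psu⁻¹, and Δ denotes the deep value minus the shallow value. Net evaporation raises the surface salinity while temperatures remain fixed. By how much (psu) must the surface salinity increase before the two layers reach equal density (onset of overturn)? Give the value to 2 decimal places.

Neutral buoyancy requires −α(T_deep − T_surf) + β(S_deep − S_surf′) = 0.
S_surf′ = S_deep − (α/β)·ΔT = 37.43 − (1.2 × 10⁻⁴/8 × 10⁻⁴)·(-3.2) = 37.9100 psu.
Increase required: 37.9100 − 36.44 = 1.4700 psu.

1.47 psu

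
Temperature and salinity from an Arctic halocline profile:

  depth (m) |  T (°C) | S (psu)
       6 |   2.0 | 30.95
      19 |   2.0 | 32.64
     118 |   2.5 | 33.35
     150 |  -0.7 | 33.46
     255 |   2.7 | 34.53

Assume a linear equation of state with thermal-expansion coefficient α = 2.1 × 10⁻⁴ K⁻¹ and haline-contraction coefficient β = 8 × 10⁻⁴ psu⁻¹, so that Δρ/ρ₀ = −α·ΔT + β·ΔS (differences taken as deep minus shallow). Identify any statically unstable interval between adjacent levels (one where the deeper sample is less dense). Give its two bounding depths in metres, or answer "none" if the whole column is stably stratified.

none

Evaluate Δρ/ρ₀ = −αΔT + βΔS across each adjacent pair:
  6–19 m: −αΔT+βΔS = −(2.1 × 10⁻⁴)(+0.0)+(8 × 10⁻⁴)(+1.69) = 1.4 × 10⁻³ → stable
  19–118 m: −αΔT+βΔS = −(2.1 × 10⁻⁴)(+0.5)+(8 × 10⁻⁴)(+0.71) = 4.6 × 10⁻⁴ → stable
  118–150 m: −αΔT+βΔS = −(2.1 × 10⁻⁴)(-3.2)+(8 × 10⁻⁴)(+0.11) = 7.6 × 10⁻⁴ → stable
  150–255 m: −αΔT+βΔS = −(2.1 × 10⁻⁴)(+3.4)+(8 × 10⁻⁴)(+1.07) = 1.4 × 10⁻⁴ → stable
Every interval has Δρ > 0: the column is stably stratified throughout.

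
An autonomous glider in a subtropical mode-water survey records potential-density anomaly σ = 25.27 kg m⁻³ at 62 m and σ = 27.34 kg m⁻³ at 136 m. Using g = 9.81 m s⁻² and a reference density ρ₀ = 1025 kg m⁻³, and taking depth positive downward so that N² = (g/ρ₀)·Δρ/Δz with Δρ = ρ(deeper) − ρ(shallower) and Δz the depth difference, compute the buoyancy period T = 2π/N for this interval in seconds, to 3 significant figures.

Δρ = 1027.34 − 1025.27 = 2.07 kg m⁻³ over Δz = 136 − 62 = 74 m.
N² = (9.81/1025) × (2.07/74) = 2.6772 × 10⁻⁴ s⁻².
N = √(2.6772 × 10⁻⁴) = 0.016362 rad s⁻¹, so T = 2π/N = 384.01 s ≈ 384 s.

384 s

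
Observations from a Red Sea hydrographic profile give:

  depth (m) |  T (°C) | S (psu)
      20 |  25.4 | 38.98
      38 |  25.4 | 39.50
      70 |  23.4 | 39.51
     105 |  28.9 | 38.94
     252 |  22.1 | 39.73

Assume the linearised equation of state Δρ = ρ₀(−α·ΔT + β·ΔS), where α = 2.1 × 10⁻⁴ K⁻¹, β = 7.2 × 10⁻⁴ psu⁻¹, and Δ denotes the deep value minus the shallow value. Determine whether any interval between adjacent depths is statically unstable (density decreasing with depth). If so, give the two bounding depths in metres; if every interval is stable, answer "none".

70–105 m

Evaluate Δρ/ρ₀ = −αΔT + βΔS across each adjacent pair:
  20–38 m: −αΔT+βΔS = −(2.1 × 10⁻⁴)(+0.0)+(7.2 × 10⁻⁴)(+0.52) = 3.7 × 10⁻⁴ → stable
  38–70 m: −αΔT+βΔS = −(2.1 × 10⁻⁴)(-2.0)+(7.2 × 10⁻⁴)(+0.01) = 4.3 × 10⁻⁴ → stable
  70–105 m: −αΔT+βΔS = −(2.1 × 10⁻⁴)(+5.5)+(7.2 × 10⁻⁴)(-0.57) = -1.6 × 10⁻³ → UNSTABLE
  105–252 m: −αΔT+βΔS = −(2.1 × 10⁻⁴)(-6.8)+(7.2 × 10⁻⁴)(+0.79) = 2.0 × 10⁻³ → stable
The 70–105 m interval has Δρ < 0: lighter water underlies denser water.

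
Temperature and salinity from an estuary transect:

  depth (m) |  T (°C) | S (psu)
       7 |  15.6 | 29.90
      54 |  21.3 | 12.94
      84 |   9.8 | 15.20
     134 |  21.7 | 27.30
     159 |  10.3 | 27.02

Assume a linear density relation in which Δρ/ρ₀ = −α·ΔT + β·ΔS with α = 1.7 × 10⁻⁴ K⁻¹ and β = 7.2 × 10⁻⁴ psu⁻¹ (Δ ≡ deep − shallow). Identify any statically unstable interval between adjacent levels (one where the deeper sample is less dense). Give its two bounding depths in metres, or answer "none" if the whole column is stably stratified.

Evaluate Δρ/ρ₀ = −αΔT + βΔS across each adjacent pair:
  7–54 m: −αΔT+βΔS = −(1.7 × 10⁻⁴)(+5.7)+(7.2 × 10⁻⁴)(-16.96) = -0.013 → UNSTABLE
  54–84 m: −αΔT+βΔS = −(1.7 × 10⁻⁴)(-11.5)+(7.2 × 10⁻⁴)(+2.26) = 3.6 × 10⁻³ → stable
  84–134 m: −αΔT+βΔS = −(1.7 × 10⁻⁴)(+11.9)+(7.2 × 10⁻⁴)(+12.10) = 6.7 × 10⁻³ → stable
  134–159 m: −αΔT+βΔS = −(1.7 × 10⁻⁴)(-11.4)+(7.2 × 10⁻⁴)(-0.28) = 1.7 × 10⁻³ → stable
The 7–54 m interval has Δρ < 0: lighter water underlies denser water.

7–54 m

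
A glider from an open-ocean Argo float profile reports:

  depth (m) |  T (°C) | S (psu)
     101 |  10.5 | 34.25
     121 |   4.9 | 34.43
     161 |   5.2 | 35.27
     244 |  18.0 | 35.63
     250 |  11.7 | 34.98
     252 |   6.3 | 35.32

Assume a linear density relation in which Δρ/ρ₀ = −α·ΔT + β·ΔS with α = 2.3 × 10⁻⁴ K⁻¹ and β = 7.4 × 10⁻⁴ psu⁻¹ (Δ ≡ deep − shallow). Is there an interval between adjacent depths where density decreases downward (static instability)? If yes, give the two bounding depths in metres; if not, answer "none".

161–244 m

Evaluate Δρ/ρ₀ = −αΔT + βΔS across each adjacent pair:
  101–121 m: −αΔT+βΔS = −(2.3 × 10⁻⁴)(-5.6)+(7.4 × 10⁻⁴)(+0.18) = 1.4 × 10⁻³ → stable
  121–161 m: −αΔT+βΔS = −(2.3 × 10⁻⁴)(+0.3)+(7.4 × 10⁻⁴)(+0.84) = 5.5 × 10⁻⁴ → stable
  161–244 m: −αΔT+βΔS = −(2.3 × 10⁻⁴)(+12.8)+(7.4 × 10⁻⁴)(+0.36) = -2.7 × 10⁻³ → UNSTABLE
  244–250 m: −αΔT+βΔS = −(2.3 × 10⁻⁴)(-6.3)+(7.4 × 10⁻⁴)(-0.65) = 9.7 × 10⁻⁴ → stable
  250–252 m: −αΔT+βΔS = −(2.3 × 10⁻⁴)(-5.4)+(7.4 × 10⁻⁴)(+0.34) = 1.5 × 10⁻³ → stable
The 161–244 m interval has Δρ < 0: lighter water underlies denser water.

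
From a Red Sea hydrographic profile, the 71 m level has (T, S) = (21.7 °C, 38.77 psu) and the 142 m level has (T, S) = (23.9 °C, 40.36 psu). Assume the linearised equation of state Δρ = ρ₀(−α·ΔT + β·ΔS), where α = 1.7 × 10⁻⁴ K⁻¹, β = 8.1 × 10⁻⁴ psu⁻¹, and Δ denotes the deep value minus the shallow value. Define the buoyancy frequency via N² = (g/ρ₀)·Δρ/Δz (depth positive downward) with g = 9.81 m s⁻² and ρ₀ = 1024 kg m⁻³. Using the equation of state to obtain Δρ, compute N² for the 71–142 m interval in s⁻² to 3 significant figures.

1.26 × 10⁻⁴ s⁻²

ΔT = +2.2 K, ΔS = +1.59 psu (deep − shallow).
Δρ/ρ₀ = −αΔT + βΔS = -3.74 × 10⁻⁴ + 1.2879 × 10⁻³ = 9.139 × 10⁻⁴, so Δρ ≈ 0.9358 kg m⁻³.
N² = (g/ρ₀)·Δρ/Δz = g·(Δρ/ρ₀)/Δz = 9.81 × 9.139 × 10⁻⁴ / 71 = 1.2627 × 10⁻⁴ s⁻² ≈ 1.26 × 10⁻⁴ s⁻².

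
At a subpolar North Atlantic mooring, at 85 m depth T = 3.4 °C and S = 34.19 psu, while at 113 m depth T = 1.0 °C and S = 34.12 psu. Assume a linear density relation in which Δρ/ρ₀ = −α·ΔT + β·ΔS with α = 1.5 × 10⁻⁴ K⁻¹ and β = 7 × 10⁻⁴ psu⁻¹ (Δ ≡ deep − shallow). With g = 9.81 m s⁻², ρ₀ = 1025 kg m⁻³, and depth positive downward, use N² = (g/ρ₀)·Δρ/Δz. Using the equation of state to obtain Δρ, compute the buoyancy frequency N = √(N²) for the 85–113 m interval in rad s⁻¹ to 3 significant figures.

0.0104 rad s⁻¹

ΔT = -2.4 K, ΔS = -0.07 psu (deep − shallow).
Δρ/ρ₀ = −αΔT + βΔS = 3.60 × 10⁻⁴ − 4.90 × 10⁻⁵ = 3.11 × 10⁻⁴, so Δρ ≈ 0.3188 kg m⁻³.
N² = (g/ρ₀)·Δρ/Δz = g·(Δρ/ρ₀)/Δz = 9.81 × 3.11 × 10⁻⁴ / 28 = 1.0896 × 10⁻⁴ s⁻².
N = √(1.0896 × 10⁻⁴) = 0.010438 rad s⁻¹ ≈ 0.0104 rad s⁻¹.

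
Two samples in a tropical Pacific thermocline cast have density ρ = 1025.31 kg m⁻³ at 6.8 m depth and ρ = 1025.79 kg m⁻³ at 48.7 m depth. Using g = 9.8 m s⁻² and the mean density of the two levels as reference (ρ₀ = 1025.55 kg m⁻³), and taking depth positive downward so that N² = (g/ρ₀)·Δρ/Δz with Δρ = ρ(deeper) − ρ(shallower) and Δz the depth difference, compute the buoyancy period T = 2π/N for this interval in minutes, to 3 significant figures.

10.0 min

Δρ = 1025.79 − 1025.31 = 0.48 kg m⁻³ over Δz = 48.7 − 6.8 = 41.9 m.
N² = (9.8/1025.55) × (0.48/41.9) = 1.0947 × 10⁻⁴ s⁻².
N = √(1.0947 × 10⁻⁴) = 0.010463 rad s⁻¹, so T = 2π/N = 600.51 s = 10.008 min ≈ 10.0 min.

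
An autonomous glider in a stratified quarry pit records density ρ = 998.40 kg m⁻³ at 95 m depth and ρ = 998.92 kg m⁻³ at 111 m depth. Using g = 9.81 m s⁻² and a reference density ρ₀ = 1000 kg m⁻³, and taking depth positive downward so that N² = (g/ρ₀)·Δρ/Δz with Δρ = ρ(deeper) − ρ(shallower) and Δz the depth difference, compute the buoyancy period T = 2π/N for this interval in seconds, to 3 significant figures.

Δρ = 998.92 − 998.40 = 0.52 kg m⁻³ over Δz = 111 − 95 = 16 m.
N² = (9.81/1000) × (0.52/16) = 3.1883 × 10⁻⁴ s⁻².
N = √(3.1883 × 10⁻⁴) = 0.017856 rad s⁻¹, so T = 2π/N = 351.88 s ≈ 352 s.
A positive N² confirms static stability across the interval.

352 s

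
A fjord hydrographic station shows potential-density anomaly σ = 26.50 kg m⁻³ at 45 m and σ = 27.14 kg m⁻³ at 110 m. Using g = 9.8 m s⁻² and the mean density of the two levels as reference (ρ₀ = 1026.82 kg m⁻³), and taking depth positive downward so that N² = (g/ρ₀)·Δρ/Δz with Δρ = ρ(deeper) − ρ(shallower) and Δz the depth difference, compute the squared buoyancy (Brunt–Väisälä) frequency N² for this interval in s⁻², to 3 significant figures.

9.40 × 10⁻⁵ s⁻²

Δρ = 1027.14 − 1026.50 = 0.64 kg m⁻³ over Δz = 110 − 45 = 65 m.
N² = (9.8/1026.82) × (0.64/65) = 9.3972 × 10⁻⁵ s⁻² ≈ 9.40 × 10⁻⁵ s⁻².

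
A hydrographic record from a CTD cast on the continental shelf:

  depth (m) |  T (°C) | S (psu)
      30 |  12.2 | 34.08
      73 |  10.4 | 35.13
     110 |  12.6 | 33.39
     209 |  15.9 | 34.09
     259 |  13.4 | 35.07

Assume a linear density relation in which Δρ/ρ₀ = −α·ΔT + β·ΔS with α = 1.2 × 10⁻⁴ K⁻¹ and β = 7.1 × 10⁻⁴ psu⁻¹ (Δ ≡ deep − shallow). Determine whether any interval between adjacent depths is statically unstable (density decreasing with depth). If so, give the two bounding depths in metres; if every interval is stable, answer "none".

Evaluate Δρ/ρ₀ = −αΔT + βΔS across each adjacent pair:
  30–73 m: −αΔT+βΔS = −(1.2 × 10⁻⁴)(-1.8)+(7.1 × 10⁻⁴)(+1.05) = 9.6 × 10⁻⁴ → stable
  73–110 m: −αΔT+βΔS = −(1.2 × 10⁻⁴)(+2.2)+(7.1 × 10⁻⁴)(-1.74) = -1.5 × 10⁻³ → UNSTABLE
  110–209 m: −αΔT+βΔS = −(1.2 × 10⁻⁴)(+3.3)+(7.1 × 10⁻⁴)(+0.70) = 1.0 × 10⁻⁴ → stable
  209–259 m: −αΔT+βΔS = −(1.2 × 10⁻⁴)(-2.5)+(7.1 × 10⁻⁴)(+0.98) = 1.0 × 10⁻³ → stable
The 73–110 m interval has Δρ < 0: lighter water underlies denser water.

73–110 m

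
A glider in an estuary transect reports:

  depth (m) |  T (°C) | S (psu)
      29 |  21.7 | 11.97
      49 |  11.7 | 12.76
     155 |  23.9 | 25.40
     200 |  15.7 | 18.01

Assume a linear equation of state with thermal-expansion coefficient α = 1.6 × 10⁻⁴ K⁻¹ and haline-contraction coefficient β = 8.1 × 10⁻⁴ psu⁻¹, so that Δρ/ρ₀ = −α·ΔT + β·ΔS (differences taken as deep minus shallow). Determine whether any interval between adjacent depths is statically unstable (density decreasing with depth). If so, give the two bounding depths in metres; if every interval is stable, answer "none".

Evaluate Δρ/ρ₀ = −αΔT + βΔS across each adjacent pair:
  29–49 m: −αΔT+βΔS = −(1.6 × 10⁻⁴)(-10.0)+(8.1 × 10⁻⁴)(+0.79) = 2.2 × 10⁻³ → stable
  49–155 m: −αΔT+βΔS = −(1.6 × 10⁻⁴)(+12.2)+(8.1 × 10⁻⁴)(+12.64) = 8.3 × 10⁻³ → stable
  155–200 m: −αΔT+βΔS = −(1.6 × 10⁻⁴)(-8.2)+(8.1 × 10⁻⁴)(-7.39) = -4.7 × 10⁻³ → UNSTABLE
The 155–200 m interval has Δρ < 0: lighter water underlies denser water.

155–200 m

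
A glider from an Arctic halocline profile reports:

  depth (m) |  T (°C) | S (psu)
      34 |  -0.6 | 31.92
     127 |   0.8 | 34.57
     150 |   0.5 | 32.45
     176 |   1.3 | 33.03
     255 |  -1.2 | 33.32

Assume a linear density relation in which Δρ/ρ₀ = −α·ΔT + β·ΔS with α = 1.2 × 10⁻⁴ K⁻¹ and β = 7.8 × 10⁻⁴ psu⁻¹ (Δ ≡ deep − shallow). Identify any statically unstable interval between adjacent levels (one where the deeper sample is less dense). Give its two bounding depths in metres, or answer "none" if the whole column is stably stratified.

Evaluate Δρ/ρ₀ = −αΔT + βΔS across each adjacent pair:
  34–127 m: −αΔT+βΔS = −(1.2 × 10⁻⁴)(+1.4)+(7.8 × 10⁻⁴)(+2.65) = 1.9 × 10⁻³ → stable
  127–150 m: −αΔT+βΔS = −(1.2 × 10⁻⁴)(-0.3)+(7.8 × 10⁻⁴)(-2.12) = -1.6 × 10⁻³ → UNSTABLE
  150–176 m: −αΔT+βΔS = −(1.2 × 10⁻⁴)(+0.8)+(7.8 × 10⁻⁴)(+0.58) = 3.6 × 10⁻⁴ → stable
  176–255 m: −αΔT+βΔS = −(1.2 × 10⁻⁴)(-2.5)+(7.8 × 10⁻⁴)(+0.29) = 5.3 × 10⁻⁴ → stable
The 127–150 m interval has Δρ < 0: lighter water underlies denser water.

127–150 m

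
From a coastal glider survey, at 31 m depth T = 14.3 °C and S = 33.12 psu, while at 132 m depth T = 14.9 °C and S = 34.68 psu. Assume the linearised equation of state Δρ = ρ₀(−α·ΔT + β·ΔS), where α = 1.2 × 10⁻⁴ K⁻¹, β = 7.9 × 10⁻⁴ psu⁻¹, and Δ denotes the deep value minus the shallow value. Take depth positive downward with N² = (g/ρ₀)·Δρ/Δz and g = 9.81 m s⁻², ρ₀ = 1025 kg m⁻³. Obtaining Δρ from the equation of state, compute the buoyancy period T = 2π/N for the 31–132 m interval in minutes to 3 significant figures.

9.86 min

ΔT = +0.6 K, ΔS = +1.56 psu (deep − shallow).
Δρ/ρ₀ = −αΔT + βΔS = -7.20 × 10⁻⁵ + 1.2324 × 10⁻³ = 1.1604 × 10⁻³, so Δρ ≈ 1.189 kg m⁻³.
N² = (g/ρ₀)·Δρ/Δz = g·(Δρ/ρ₀)/Δz = 9.81 × 1.1604 × 10⁻³ / 101 = 1.1271 × 10⁻⁴ s⁻².
N = √(1.1271 × 10⁻⁴) = 0.010616 rad s⁻¹ → T = 2π/N = 591.86 s = 9.8643 min ≈ 9.86 min.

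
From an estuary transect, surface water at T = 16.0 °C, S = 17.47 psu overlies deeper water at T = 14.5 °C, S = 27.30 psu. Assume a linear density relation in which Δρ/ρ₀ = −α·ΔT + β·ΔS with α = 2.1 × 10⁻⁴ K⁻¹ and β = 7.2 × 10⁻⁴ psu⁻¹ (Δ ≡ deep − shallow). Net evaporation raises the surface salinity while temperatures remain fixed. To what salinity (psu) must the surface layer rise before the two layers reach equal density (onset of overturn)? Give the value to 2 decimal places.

Neutral buoyancy requires −α(T_deep − T_surf) + β(S_deep − S_surf′) = 0.
S_surf′ = S_deep − (α/β)·ΔT = 27.30 − (2.1 × 10⁻⁴/7.2 × 10⁻⁴)·(-1.5) = 27.7375 psu.
Increase required: 27.7375 − 17.47 = 10.2675 psu.

27.74 psu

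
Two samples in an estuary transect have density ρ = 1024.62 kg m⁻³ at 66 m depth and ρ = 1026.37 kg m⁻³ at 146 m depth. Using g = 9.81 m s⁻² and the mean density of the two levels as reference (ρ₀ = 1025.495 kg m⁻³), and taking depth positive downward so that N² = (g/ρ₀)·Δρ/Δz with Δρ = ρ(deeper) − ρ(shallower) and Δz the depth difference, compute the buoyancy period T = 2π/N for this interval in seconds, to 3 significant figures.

434 s

Δρ = 1026.37 − 1024.62 = 1.75 kg m⁻³ over Δz = 146 − 66 = 80 m.
N² = (9.81/1025.495) × (1.75/80) = 2.0926 × 10⁻⁴ s⁻².
N = √(2.0926 × 10⁻⁴) = 0.014466 rad s⁻¹, so T = 2π/N = 434.34 s ≈ 434 s.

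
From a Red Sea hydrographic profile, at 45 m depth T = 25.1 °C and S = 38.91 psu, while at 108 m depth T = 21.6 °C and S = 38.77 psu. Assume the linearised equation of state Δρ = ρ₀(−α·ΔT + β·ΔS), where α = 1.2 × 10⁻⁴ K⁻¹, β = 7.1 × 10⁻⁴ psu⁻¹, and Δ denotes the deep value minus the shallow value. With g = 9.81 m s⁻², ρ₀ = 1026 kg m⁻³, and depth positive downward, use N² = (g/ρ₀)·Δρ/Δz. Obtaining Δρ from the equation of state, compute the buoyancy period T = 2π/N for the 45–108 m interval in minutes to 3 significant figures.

14.8 min

ΔT = -3.5 K, ΔS = -0.14 psu (deep − shallow).
Δρ/ρ₀ = −αΔT + βΔS = 4.20 × 10⁻⁴ − 9.94 × 10⁻⁵ = 3.206 × 10⁻⁴, so Δρ ≈ 0.3289 kg m⁻³.
N² = (g/ρ₀)·Δρ/Δz = g·(Δρ/ρ₀)/Δz = 9.81 × 3.206 × 10⁻⁴ / 63 = 4.9922 × 10⁻⁵ s⁻².
N = √(4.9922 × 10⁻⁵) = 7.0656 × 10⁻³ rad s⁻¹ → T = 2π/N = 889.26 s = 14.821 min ≈ 14.8 min.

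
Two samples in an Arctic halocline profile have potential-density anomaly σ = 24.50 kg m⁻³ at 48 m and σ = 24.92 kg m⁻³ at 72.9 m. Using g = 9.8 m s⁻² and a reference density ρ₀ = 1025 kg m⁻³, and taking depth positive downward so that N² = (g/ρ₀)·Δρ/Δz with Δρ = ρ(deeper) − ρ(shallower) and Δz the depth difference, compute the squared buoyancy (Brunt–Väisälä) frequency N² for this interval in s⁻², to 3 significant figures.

1.61 × 10⁻⁴ s⁻²

Δρ = 1024.92 − 1024.50 = 0.42 kg m⁻³ over Δz = 72.9 − 48 = 24.9 m.
N² = (9.8/1025) × (0.42/24.9) = 1.6127 × 10⁻⁴ s⁻² ≈ 1.61 × 10⁻⁴ s⁻².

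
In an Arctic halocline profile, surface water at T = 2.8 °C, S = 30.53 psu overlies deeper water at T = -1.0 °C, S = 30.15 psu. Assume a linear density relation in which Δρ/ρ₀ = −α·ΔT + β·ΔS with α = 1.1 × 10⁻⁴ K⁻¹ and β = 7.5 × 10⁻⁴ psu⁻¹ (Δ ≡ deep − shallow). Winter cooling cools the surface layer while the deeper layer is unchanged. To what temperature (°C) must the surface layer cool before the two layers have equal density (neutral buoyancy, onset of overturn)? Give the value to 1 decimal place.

1.6 °C

Neutral buoyancy requires Δρ = 0, i.e. −α(T_deep − T_surf′) + β(S_deep − S_surf) = 0.
T_surf′ = T_deep − (β/α)·ΔS = -1.0 − (7.5 × 10⁻⁴/1.1 × 10⁻⁴)·(-0.38) = 1.591 °C.
Cooling required: 2.8 − (1.591) = 1.209 °C.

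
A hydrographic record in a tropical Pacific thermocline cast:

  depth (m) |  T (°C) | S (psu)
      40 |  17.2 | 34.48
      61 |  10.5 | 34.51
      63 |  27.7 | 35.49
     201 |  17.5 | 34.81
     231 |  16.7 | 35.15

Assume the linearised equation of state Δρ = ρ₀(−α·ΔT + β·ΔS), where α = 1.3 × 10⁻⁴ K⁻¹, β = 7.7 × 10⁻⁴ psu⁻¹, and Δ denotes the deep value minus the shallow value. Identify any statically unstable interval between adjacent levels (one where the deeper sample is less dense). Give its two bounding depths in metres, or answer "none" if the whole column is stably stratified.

61–63 m

Evaluate Δρ/ρ₀ = −αΔT + βΔS across each adjacent pair:
  40–61 m: −αΔT+βΔS = −(1.3 × 10⁻⁴)(-6.7)+(7.7 × 10⁻⁴)(+0.03) = 8.9 × 10⁻⁴ → stable
  61–63 m: −αΔT+βΔS = −(1.3 × 10⁻⁴)(+17.2)+(7.7 × 10⁻⁴)(+0.98) = -1.5 × 10⁻³ → UNSTABLE
  63–201 m: −αΔT+βΔS = −(1.3 × 10⁻⁴)(-10.2)+(7.7 × 10⁻⁴)(-0.68) = 8.0 × 10⁻⁴ → stable
  201–231 m: −αΔT+βΔS = −(1.3 × 10⁻⁴)(-0.8)+(7.7 × 10⁻⁴)(+0.34) = 3.7 × 10⁻⁴ → stable
The 61–63 m interval has Δρ < 0: lighter water underlies denser water.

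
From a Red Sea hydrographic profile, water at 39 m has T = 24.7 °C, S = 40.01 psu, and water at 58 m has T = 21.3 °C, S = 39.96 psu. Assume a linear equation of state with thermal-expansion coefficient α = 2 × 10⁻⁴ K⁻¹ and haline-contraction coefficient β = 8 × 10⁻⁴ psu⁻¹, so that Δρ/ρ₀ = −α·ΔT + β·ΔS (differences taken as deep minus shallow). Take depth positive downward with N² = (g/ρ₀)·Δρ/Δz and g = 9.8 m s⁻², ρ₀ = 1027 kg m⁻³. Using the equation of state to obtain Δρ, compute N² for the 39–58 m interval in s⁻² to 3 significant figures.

3.30 × 10⁻⁴ s⁻²

ΔT = -3.4 K, ΔS = -0.05 psu (deep − shallow).
Δρ/ρ₀ = −αΔT + βΔS = 6.80 × 10⁻⁴ − 4.00 × 10⁻⁵ = 6.40 × 10⁻⁴, so Δρ ≈ 0.6573 kg m⁻³.
N² = (g/ρ₀)·Δρ/Δz = g·(Δρ/ρ₀)/Δz = 9.8 × 6.40 × 10⁻⁴ / 19 = 3.3011 × 10⁻⁴ s⁻² ≈ 3.30 × 10⁻⁴ s⁻².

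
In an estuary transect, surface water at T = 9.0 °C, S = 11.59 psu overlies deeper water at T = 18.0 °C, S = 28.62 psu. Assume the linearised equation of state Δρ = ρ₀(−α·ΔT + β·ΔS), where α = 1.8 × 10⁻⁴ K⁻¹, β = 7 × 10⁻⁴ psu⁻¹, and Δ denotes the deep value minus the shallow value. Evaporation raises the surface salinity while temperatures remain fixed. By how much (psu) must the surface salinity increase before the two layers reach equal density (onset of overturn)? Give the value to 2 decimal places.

14.72 psu

Neutral buoyancy requires −α(T_deep − T_surf) + β(S_deep − S_surf′) = 0.
S_surf′ = S_deep − (α/β)·ΔT = 28.62 − (1.8 × 10⁻⁴/7 × 10⁻⁴)·(+9.0) = 26.3057 psu.
Increase required: 26.3057 − 11.59 = 14.7157 psu.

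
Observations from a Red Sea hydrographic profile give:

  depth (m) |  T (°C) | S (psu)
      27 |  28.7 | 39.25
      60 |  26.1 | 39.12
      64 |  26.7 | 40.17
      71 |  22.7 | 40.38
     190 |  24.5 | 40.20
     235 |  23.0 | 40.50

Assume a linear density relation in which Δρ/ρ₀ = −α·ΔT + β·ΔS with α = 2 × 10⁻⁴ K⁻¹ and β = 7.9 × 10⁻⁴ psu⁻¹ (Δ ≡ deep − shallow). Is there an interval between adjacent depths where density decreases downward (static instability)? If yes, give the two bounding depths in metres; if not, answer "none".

71–190 m

Evaluate Δρ/ρ₀ = −αΔT + βΔS across each adjacent pair:
  27–60 m: −αΔT+βΔS = −(2 × 10⁻⁴)(-2.6)+(7.9 × 10⁻⁴)(-0.13) = 4.2 × 10⁻⁴ → stable
  60–64 m: −αΔT+βΔS = −(2 × 10⁻⁴)(+0.6)+(7.9 × 10⁻⁴)(+1.05) = 7.1 × 10⁻⁴ → stable
  64–71 m: −αΔT+βΔS = −(2 × 10⁻⁴)(-4.0)+(7.9 × 10⁻⁴)(+0.21) = 9.7 × 10⁻⁴ → stable
  71–190 m: −αΔT+βΔS = −(2 × 10⁻⁴)(+1.8)+(7.9 × 10⁻⁴)(-0.18) = -5.0 × 10⁻⁴ → UNSTABLE
  190–235 m: −αΔT+βΔS = −(2 × 10⁻⁴)(-1.5)+(7.9 × 10⁻⁴)(+0.30) = 5.4 × 10⁻⁴ → stable
The 71–190 m interval has Δρ < 0: lighter water underlies denser water.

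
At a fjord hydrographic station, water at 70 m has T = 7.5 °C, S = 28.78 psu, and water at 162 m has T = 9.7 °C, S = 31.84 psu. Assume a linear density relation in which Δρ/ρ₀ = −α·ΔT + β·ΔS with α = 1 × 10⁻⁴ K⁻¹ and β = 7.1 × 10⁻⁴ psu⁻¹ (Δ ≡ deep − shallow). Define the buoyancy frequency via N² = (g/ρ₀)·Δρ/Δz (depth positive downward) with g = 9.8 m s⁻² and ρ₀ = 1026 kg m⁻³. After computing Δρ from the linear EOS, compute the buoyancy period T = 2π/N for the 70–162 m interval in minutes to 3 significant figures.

7.26 min

ΔT = +2.2 K, ΔS = +3.06 psu (deep − shallow).
Δρ/ρ₀ = −αΔT + βΔS = -2.20 × 10⁻⁴ + 2.1726 × 10⁻³ = 1.9526 × 10⁻³, so Δρ ≈ 2.003 kg m⁻³.
N² = (g/ρ₀)·Δρ/Δz = g·(Δρ/ρ₀)/Δz = 9.8 × 1.9526 × 10⁻³ / 92 = 2.0799 × 10⁻⁴ s⁻².
N = √(2.0799 × 10⁻⁴) = 0.014422 rad s⁻¹ → T = 2π/N = 435.67 s = 7.2612 min ≈ 7.26 min.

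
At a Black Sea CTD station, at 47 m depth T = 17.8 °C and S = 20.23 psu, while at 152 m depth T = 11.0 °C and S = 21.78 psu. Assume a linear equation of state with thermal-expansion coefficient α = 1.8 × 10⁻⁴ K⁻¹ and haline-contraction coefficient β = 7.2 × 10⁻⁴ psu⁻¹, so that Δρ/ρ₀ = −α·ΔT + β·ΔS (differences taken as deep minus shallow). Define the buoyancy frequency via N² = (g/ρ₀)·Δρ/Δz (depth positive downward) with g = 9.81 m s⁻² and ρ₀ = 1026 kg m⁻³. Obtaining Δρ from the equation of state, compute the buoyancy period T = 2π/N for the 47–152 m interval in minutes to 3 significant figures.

7.08 min

ΔT = -6.8 K, ΔS = +1.55 psu (deep − shallow).
Δρ/ρ₀ = −αΔT + βΔS = 1.224 × 10⁻³ + 1.116 × 10⁻³ = 2.34 × 10⁻³, so Δρ ≈ 2.401 kg m⁻³.
N² = (g/ρ₀)·Δρ/Δz = g·(Δρ/ρ₀)/Δz = 9.81 × 2.34 × 10⁻³ / 105 = 2.1862 × 10⁻⁴ s⁻².
N = √(2.1862 × 10⁻⁴) = 0.014786 rad s⁻¹ → T = 2π/N = 424.94 s = 7.0823 min ≈ 7.08 min.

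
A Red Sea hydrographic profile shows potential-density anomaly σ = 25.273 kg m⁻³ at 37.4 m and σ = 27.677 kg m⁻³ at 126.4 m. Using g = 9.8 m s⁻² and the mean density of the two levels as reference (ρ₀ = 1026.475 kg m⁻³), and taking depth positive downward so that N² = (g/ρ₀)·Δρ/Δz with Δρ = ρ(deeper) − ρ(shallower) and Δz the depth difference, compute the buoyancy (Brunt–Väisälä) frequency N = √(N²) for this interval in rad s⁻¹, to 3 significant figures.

Δρ = 1027.677 − 1025.273 = 2.404 kg m⁻³ over Δz = 126.4 − 37.4 = 89 m.
N² = (9.8/1026.475) × (2.404/89) = 2.5788 × 10⁻⁴ s⁻².
N = √(2.5788 × 10⁻⁴) = 0.016059 rad s⁻¹ ≈ 0.0161 rad s⁻¹.

0.0161 rad s⁻¹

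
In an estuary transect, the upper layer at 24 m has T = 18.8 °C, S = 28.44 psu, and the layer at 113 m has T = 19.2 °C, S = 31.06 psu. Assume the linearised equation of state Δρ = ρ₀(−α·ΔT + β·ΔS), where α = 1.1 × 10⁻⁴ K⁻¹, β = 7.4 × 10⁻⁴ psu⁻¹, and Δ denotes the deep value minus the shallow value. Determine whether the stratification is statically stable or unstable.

stable

ΔT = 19.2 − 18.8 = +0.4 K and ΔS = 31.06 − 28.44 = +2.62 psu (deep − shallow).
−αΔT = -4.40 × 10⁻⁵; βΔS = 1.9388 × 10⁻³; sum Δρ/ρ₀ = 1.8948 × 10⁻³.
Δρ/ρ₀ > 0, so Δρ > 0: deeper water is denser → statically stable.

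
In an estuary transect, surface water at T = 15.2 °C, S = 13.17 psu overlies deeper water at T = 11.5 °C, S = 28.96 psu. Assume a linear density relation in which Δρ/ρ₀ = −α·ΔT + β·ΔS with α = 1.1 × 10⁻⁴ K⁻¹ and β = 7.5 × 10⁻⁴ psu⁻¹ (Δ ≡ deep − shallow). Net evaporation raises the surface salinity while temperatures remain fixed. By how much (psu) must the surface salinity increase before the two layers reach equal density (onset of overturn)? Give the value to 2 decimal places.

Neutral buoyancy requires −α(T_deep − T_surf) + β(S_deep − S_surf′) = 0.
S_surf′ = S_deep − (α/β)·ΔT = 28.96 − (1.1 × 10⁻⁴/7.5 × 10⁻⁴)·(-3.7) = 29.5027 psu.
Increase required: 29.5027 − 13.17 = 16.3327 psu.

16.33 psu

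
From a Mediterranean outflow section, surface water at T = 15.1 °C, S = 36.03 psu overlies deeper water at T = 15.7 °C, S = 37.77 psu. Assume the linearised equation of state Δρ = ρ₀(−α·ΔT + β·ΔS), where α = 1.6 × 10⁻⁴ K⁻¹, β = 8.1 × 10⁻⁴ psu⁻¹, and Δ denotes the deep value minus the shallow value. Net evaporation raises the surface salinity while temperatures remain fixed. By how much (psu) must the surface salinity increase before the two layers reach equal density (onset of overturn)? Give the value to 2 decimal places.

Neutral buoyancy requires −α(T_deep − T_surf) + β(S_deep − S_surf′) = 0.
S_surf′ = S_deep − (α/β)·ΔT = 37.77 − (1.6 × 10⁻⁴/8.1 × 10⁻⁴)·(+0.6) = 37.6515 psu.
Increase required: 37.6515 − 36.03 = 1.6215 psu.

1.62 psu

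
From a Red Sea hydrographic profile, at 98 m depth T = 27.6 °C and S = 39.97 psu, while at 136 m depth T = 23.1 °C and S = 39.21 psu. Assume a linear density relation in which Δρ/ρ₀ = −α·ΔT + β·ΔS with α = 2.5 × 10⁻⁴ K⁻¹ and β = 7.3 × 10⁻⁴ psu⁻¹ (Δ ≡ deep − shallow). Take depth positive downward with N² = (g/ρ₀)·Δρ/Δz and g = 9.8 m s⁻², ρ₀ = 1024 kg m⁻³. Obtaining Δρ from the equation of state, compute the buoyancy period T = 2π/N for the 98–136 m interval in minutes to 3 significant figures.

ΔT = -4.5 K, ΔS = -0.76 psu (deep − shallow).
Δρ/ρ₀ = −αΔT + βΔS = 1.125 × 10⁻³ − 5.548 × 10⁻⁴ = 5.702 × 10⁻⁴, so Δρ ≈ 0.5839 kg m⁻³.
N² = (g/ρ₀)·Δρ/Δz = g·(Δρ/ρ₀)/Δz = 9.8 × 5.702 × 10⁻⁴ / 38 = 1.4705 × 10⁻⁴ s⁻².
N = √(1.4705 × 10⁻⁴) = 0.012126 rad s⁻¹ → T = 2π/N = 518.16 s = 8.6360 min ≈ 8.64 min.

8.64 min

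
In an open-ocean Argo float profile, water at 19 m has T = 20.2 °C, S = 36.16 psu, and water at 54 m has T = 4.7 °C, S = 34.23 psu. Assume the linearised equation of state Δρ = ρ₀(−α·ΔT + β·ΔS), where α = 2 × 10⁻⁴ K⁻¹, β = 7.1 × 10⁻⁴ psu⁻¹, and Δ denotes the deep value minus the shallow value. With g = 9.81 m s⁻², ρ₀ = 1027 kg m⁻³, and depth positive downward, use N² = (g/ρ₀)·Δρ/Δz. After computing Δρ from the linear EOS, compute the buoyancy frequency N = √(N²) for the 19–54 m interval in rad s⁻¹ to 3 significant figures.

0.0220 rad s⁻¹

ΔT = -15.5 K, ΔS = -1.93 psu (deep − shallow).
Δρ/ρ₀ = −αΔT + βΔS = 3.10 × 10⁻³ − 1.3703 × 10⁻³ = 1.7297 × 10⁻³, so Δρ ≈ 1.776 kg m⁻³.
N² = (g/ρ₀)·Δρ/Δz = g·(Δρ/ρ₀)/Δz = 9.81 × 1.7297 × 10⁻³ / 35 = 4.8481 × 10⁻⁴ s⁻².
N = √(4.8481 × 10⁻⁴) = 0.022018 rad s⁻¹ ≈ 0.0220 rad s⁻¹.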